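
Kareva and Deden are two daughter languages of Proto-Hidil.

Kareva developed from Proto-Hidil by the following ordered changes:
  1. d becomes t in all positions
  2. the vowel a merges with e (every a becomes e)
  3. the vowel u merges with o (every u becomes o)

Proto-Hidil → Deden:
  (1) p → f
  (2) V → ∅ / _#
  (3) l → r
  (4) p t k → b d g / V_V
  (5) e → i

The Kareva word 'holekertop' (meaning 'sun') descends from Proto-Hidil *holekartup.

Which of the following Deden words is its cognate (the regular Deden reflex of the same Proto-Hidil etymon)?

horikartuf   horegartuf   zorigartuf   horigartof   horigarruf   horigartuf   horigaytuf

Deden: start from *holekartup.
  rule 1 (unconditioned shift): holekartup → holekartuf
  rule 2: no change — holekartuf
  rule 3 (unconditioned shift): holekartuf → horekartuf
  rule 4 (intervocalic voicing): horekartuf → horegartuf
  rule 5 (vowel merger): horegartuf → horigartuf
  ⇒ Deden horigartuf
The other candidates each miss or misapply at least one Deden change.

horigartuf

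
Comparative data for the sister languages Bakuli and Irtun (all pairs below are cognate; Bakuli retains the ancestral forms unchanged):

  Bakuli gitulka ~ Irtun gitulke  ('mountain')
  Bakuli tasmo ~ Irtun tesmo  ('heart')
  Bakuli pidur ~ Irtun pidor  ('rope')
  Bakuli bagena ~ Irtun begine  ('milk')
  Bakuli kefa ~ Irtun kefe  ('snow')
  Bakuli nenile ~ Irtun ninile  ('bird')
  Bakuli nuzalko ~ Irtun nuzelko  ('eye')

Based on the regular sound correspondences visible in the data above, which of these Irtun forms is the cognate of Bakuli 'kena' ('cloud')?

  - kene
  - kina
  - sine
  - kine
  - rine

kine

bagena ~ begine, nenile ~ ninile — Bakuli e corresponds to Irtun i after a consonant, before a nasal.
gitulka ~ gitulke, bagena ~ begine — Bakuli a corresponds to Irtun e word-finally.
Applying these to Bakuli 'kena':
  kena → kina   (e→i after a consonant, before a nasal)
  kina → kine   (a→e word-finally)
So the Irtun cognate is 'kine'.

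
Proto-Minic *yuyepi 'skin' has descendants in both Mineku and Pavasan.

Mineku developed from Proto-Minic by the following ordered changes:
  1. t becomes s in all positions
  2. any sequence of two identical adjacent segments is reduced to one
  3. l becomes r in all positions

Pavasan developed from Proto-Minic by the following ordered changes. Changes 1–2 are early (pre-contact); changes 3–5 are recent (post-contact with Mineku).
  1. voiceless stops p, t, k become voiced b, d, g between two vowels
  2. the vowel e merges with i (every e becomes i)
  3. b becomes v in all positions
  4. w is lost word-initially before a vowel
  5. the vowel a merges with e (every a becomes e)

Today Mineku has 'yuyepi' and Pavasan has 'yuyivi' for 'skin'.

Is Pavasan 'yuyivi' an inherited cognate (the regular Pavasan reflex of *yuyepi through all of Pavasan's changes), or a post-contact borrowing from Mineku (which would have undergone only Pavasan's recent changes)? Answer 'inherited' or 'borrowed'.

inherited

If inherited, *yuyepi would pass through all of Pavasan's changes:
Pavasan: start from *yuyepi.
  rule 1 (intervocalic voicing): yuyepi → yuyebi
  rule 2 (vowel merger): yuyebi → yuyibi
  rule 3 (unconditioned shift): yuyibi → yuyivi
  rule 4: no change — yuyivi
  rule 5: no change — yuyivi
  ⇒ Pavasan yuyivi
If borrowed from Mineku 'yuyepi' after the early changes, it would undergo only the recent ones:
  rule 3 (unconditioned shift): no change (yuyepi)
  rule 4 (glide loss): no change (yuyepi)
  rule 5 (vowel merger): no change (yuyepi)
  ⇒ as a loan: yuyepi
Pavasan 'yuyivi' matches the inherited outcome exactly, so it is an inherited cognate, not a loan.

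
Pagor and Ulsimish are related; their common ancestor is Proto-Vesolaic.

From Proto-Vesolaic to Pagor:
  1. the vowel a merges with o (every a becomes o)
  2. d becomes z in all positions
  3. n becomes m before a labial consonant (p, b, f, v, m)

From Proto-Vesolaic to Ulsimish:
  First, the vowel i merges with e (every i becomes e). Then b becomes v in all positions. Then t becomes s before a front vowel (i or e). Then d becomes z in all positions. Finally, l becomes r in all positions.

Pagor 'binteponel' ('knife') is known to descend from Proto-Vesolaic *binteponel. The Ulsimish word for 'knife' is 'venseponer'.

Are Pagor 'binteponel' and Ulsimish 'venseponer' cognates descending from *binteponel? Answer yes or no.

yes

Derive the expected Ulsimish reflex of *binteponel:
Ulsimish: *binteponel
  binteponel → benteponel   [vowel merger]
  benteponel → venteponel   [unconditioned shift]
  venteponel → venseponel   [palatalisation]
  venseponel (rule 4 does not apply)
  venseponel → venseponer   [unconditioned shift]
  giving Ulsimish venseponer.
Ulsimish 'venseponer' matches the regular reflex exactly, so the pair is cognate.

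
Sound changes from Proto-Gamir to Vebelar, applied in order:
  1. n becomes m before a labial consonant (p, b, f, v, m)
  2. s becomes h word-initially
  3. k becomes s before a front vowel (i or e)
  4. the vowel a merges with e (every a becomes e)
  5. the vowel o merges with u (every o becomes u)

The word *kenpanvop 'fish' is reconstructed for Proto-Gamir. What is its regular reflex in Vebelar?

Vebelar: start from *kenpanvop.
  rule 1 (nasal place assimilation): kenpanvop → kempamvop
  rule 2: no change — kempamvop
  rule 3 (palatalisation): kempamvop → sempamvop
  rule 4 (vowel merger): sempamvop → sempemvop
  rule 5 (vowel merger): sempemvop → sempemvup
  ⇒ Vebelar sempemvup

sempemvup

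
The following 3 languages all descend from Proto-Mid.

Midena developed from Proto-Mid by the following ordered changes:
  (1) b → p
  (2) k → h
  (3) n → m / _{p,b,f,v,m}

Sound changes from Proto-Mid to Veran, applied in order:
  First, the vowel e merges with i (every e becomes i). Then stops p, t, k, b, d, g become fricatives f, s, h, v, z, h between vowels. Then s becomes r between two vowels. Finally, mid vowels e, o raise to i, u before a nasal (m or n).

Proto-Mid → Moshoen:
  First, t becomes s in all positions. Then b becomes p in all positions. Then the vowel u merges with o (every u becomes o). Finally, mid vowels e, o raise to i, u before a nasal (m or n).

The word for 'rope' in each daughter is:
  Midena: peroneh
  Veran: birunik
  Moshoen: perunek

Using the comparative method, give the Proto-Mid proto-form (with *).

Position 1: Midena has p, Veran has b, Moshoen has p. Veran preserves b here (none of its changes turn any other segment into b), so the proto-segment is *b.
Position 7: Midena has h, Veran has k, Moshoen has k. Veran preserves k here (none of its changes turn any other segment into k), so the proto-segment is *k.
This points to *beronek. Verify forward in each daughter:
Midena: *beronek > peronek > peroneh  (by unconditioned shift, unconditioned shift)
Veran: start from *beronek.
  rule 1 (vowel merger): beronek → bironik
  rule 2: no change — bironik
  rule 3: no change — bironik
  rule 4 (pre-nasal raising): bironik → birunik
  ⇒ Veran birunik
Moshoen: start from *beronek.
  rule 1: no change — beronek
  rule 2 (unconditioned shift): beronek → peronek
  rule 3: no change — peronek
  rule 4 (pre-nasal raising): peronek → perunek
  ⇒ Moshoen perunek
*beronek is the unique common source.

*beronek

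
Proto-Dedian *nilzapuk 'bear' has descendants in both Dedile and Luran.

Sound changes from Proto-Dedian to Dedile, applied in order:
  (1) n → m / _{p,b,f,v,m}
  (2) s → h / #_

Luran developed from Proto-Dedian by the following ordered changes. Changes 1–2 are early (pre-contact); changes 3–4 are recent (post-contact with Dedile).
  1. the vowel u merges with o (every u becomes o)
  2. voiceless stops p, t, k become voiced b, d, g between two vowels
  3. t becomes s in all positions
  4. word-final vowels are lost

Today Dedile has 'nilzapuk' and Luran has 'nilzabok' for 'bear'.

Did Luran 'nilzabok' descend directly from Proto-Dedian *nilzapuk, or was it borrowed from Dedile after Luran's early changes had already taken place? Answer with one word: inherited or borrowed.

inherited

If inherited, *nilzapuk would pass through all of Luran's changes:
Luran: start from *nilzapuk.
  rule 1 (vowel merger): nilzapuk → nilzapok
  rule 2 (intervocalic voicing): nilzapok → nilzabok
  rule 3: no change — nilzabok
  rule 4: no change — nilzabok
  ⇒ Luran nilzabok
If borrowed from Dedile 'nilzapuk' after the early changes, it would undergo only the recent ones:
  rule 3 (unconditioned shift): no change (nilzapuk)
  rule 4 (apocope): no change (nilzapuk)
  ⇒ as a loan: nilzapuk
Luran 'nilzabok' matches the inherited outcome exactly, so it is an inherited cognate, not a loan.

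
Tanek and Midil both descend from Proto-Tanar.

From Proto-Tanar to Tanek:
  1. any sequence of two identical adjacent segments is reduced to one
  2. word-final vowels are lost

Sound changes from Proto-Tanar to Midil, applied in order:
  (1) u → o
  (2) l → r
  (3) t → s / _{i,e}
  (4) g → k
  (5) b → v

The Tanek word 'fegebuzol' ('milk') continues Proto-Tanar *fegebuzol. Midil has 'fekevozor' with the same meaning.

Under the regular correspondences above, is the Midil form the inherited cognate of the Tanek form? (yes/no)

Derive the expected Midil reflex of *fegebuzol:
Midil: start from *fegebuzol.
  rule 1 (vowel merger): fegebuzol → fegebozol
  rule 2 (unconditioned shift): fegebozol → fegebozor
  rule 3: no change — fegebozor
  rule 4 (unconditioned shift): fegebozor → fekebozor
  rule 5 (unconditioned shift): fekebozor → fekevozor
  ⇒ Midil fekevozor
Midil 'fekevozor' matches the regular reflex exactly, so the pair is cognate.

yes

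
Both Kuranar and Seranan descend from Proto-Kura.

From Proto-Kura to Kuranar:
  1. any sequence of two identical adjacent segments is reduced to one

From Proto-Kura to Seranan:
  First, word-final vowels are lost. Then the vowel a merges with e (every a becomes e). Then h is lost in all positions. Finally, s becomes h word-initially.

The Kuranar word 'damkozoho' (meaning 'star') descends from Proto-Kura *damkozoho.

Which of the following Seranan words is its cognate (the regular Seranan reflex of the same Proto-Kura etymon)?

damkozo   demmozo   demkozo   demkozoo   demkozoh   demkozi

demkozo

Seranan: *damkozoho
  damkozoho → damkozoh   [apocope]
  damkozoh → demkozoh   [vowel merger]
  demkozoh → demkozo   [h-loss]
  demkozo (rule 4 does not apply)
  giving Seranan demkozo.
The other candidates each miss or misapply at least one Seranan change.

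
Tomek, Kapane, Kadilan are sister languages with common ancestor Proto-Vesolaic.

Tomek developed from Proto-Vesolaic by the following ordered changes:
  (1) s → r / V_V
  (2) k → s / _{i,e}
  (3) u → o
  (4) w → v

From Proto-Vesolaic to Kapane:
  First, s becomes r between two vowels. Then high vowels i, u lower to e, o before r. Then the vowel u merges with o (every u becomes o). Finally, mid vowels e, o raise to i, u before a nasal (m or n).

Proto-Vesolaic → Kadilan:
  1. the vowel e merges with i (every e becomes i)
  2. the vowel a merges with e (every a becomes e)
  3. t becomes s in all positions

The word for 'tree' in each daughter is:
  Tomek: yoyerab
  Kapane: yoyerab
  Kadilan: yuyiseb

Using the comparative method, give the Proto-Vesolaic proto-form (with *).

Position 4: Tomek has e, Kapane has e, Kadilan has i. Tomek preserves e here (none of its changes turn any other segment into e), so the proto-segment is *e.
Position 6: Tomek has a, Kapane has a, Kadilan has e. Tomek preserves a here (none of its changes turn any other segment into a), so the proto-segment is *a.
Verify the candidate proto-form against each daughter:
Tomek: start from *yuyesab.
  rule 1 (rhotacism): yuyesab → yuyerab
  rule 2: no change — yuyerab
  rule 3 (vowel merger): yuyerab → yoyerab
  rule 4: no change — yoyerab
  ⇒ Tomek yoyerab
Kapane: *yuyesab > yuyerab > yoyerab  (by rhotacism, vowel merger)
Kadilan: *yuyesab > yuyisab > yuyiseb  (by vowel merger, vowel merger)
Only *yuyesab yields all of Tomek yoyerab, Kapane yoyerab, Kadilan yuyiseb.

*yuyesab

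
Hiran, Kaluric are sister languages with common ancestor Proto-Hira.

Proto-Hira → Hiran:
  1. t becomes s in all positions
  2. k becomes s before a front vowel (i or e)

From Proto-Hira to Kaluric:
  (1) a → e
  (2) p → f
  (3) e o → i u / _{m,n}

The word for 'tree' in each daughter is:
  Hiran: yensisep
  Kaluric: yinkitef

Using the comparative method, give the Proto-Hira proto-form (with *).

Position 4: Hiran has s, Kaluric has k. Kaluric preserves k here (none of its changes turn any other segment into k), so the proto-segment is *k.
Position 2: Hiran has e, Kaluric has i. Hiran preserves e here (none of its changes turn any other segment into e), so the proto-segment is *e.
Position 6: Hiran has s, Kaluric has t. Kaluric preserves t here (none of its changes turn any other segment into t), so the proto-segment is *t.
This points to *yenkitep. Verify forward in each daughter:
Hiran: *yenkitep
  yenkitep → yenkisep   [unconditioned shift]
  yenkisep → yensisep   [palatalisation]
  giving Hiran yensisep.
Kaluric: *yenkitep
  yenkitep (rule 1 does not apply)
  yenkitep → yenkitef   [unconditioned shift]
  yenkitef → yinkitef   [pre-nasal raising]
  giving Kaluric yinkitef.
Only *yenkitep yields all of Hiran yensisep, Kaluric yinkitef.

*yenkitep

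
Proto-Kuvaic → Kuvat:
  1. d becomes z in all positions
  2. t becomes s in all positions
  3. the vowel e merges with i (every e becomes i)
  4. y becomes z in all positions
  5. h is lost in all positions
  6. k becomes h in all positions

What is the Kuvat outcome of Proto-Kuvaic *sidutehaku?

Kuvat: start from *sidutehaku.
  rule 1 (unconditioned shift): sidutehaku → sizutehaku
  rule 2 (unconditioned shift): sizutehaku → sizusehaku
  rule 3 (vowel merger): sizusehaku → sizusihaku
  rule 4: no change — sizusihaku
  rule 5 (h-loss): sizusihaku → sizusiaku
  rule 6 (unconditioned shift): sizusiaku → sizusiahu
  ⇒ Kuvat sizusiahu

sizusiahu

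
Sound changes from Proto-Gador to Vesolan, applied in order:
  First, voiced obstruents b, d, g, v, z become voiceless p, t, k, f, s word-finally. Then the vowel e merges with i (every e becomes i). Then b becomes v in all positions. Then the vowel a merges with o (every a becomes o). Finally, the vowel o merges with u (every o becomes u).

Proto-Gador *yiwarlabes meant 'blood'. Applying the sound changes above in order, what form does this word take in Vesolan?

Vesolan: start from *yiwarlabes.
  rule 1: no change — yiwarlabes
  rule 2 (vowel merger): yiwarlabes → yiwarlabis
  rule 3 (unconditioned shift): yiwarlabis → yiwarlavis
  rule 4 (vowel merger): yiwarlavis → yiworlovis
  rule 5 (vowel merger): yiworlovis → yiwurluvis
  ⇒ Vesolan yiwurluvis

yiwurluvis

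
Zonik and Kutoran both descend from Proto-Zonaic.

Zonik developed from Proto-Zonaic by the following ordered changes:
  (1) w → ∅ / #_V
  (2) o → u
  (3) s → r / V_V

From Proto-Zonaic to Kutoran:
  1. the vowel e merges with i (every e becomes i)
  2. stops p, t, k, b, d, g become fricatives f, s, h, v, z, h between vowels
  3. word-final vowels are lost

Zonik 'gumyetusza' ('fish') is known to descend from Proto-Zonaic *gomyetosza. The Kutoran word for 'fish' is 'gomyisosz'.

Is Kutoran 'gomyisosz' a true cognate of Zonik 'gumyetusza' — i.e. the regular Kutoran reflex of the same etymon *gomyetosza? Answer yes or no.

Derive the expected Kutoran reflex of *gomyetosza:
Kutoran: start from *gomyetosza.
  rule 1 (vowel merger): gomyetosza → gomyitosza
  rule 2 (intervocalic lenition): gomyitosza → gomyisosza
  rule 3 (apocope): gomyisosza → gomyisosz
  ⇒ Kutoran gomyisosz
Kutoran 'gomyisosz' matches the regular reflex exactly, so the pair is cognate.

yes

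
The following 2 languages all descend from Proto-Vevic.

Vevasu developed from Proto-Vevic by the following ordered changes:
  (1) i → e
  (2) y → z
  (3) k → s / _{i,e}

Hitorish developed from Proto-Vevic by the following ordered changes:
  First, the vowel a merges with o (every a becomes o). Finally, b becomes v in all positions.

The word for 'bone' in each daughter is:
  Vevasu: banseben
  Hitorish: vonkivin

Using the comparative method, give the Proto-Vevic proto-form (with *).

Position 5: Vevasu has e, Hitorish has i. Hitorish preserves i here (none of its changes turn any other segment into i), so the proto-segment is *i.
Position 6: Vevasu has b, Hitorish has v. Vevasu preserves b here (none of its changes turn any other segment into b), so the proto-segment is *b.
Position 4: Vevasu has s, Hitorish has k. Hitorish preserves k here (none of its changes turn any other segment into k), so the proto-segment is *k.
Continuing position by position gives *bankibin; check it forward:
Vevasu: *bankibin
  bankibin → bankeben   [vowel merger]
  bankeben (rule 2 does not apply)
  bankeben → banseben   [palatalisation]
  giving Vevasu banseben.
Hitorish: *bankibin > bonkibin > vonkivin  (by vowel merger, unconditioned shift)
No other proto-form is consistent with every reflex, so the reconstruction is *bankibin.

*bankibin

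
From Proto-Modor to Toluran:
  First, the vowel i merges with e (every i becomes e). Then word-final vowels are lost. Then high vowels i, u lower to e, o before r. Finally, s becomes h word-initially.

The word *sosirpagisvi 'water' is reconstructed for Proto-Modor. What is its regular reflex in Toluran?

hoserpagesv

Toluran: *sosirpagisvi
  sosirpagisvi → soserpagesve   [vowel merger]
  soserpagesve → soserpagesv   [apocope]
  soserpagesv (rule 3 does not apply)
  soserpagesv → hoserpagesv   [debuccalisation]
  giving Toluran hoserpagesv.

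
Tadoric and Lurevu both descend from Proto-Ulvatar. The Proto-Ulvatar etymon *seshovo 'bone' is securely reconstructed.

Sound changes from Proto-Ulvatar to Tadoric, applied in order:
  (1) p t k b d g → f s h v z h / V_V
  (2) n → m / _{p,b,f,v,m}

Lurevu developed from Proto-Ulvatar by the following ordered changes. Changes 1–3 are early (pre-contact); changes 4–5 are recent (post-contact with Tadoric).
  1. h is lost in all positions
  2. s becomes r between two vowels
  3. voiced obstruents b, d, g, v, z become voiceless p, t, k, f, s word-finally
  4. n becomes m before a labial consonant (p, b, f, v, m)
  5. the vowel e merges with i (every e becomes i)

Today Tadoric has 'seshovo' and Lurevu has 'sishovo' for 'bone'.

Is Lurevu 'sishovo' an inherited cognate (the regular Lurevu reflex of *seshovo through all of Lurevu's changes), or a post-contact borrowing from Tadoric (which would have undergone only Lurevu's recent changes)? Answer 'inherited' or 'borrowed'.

If inherited, *seshovo would pass through all of Lurevu's changes:
Lurevu: *seshovo
  seshovo → sesovo   [h-loss]
  sesovo → serovo   [rhotacism]
  serovo (rule 3 does not apply)
  serovo (rule 4 does not apply)
  serovo → sirovo   [vowel merger]
  giving Lurevu sirovo.
If borrowed from Tadoric 'seshovo' after the early changes, it would undergo only the recent ones:
  rule 4 (nasal place assimilation): no change (seshovo)
  rule 5 (vowel merger): seshovo → sishovo
  ⇒ as a loan: sishovo
Lurevu 'sishovo' matches the loan outcome 'sishovo', not the inherited 'sirovo' — it skipped the early Lurevu changes, so it was borrowed from Tadoric.

borrowed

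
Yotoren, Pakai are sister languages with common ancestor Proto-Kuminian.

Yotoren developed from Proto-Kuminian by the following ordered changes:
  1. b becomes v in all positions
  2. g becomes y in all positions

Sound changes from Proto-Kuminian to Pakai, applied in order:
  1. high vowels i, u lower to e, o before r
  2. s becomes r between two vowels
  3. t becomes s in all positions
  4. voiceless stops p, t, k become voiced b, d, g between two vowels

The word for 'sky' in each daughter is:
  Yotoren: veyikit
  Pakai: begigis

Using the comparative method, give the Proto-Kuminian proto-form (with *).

Position 1: Yotoren has v, Pakai has b. Taking the neighbouring segments as reconstructed: Yotoren v could go back to *b or *v; Pakai b can only go back to *b — the one source consistent with every daughter is *b.
Position 7: Yotoren has t, Pakai has s. Yotoren preserves t here (none of its changes turn any other segment into t), so the proto-segment is *t.
Position 3: Yotoren has y, Pakai has g. Taking the neighbouring segments as reconstructed: Yotoren y could go back to *g or *y; Pakai g could go back to *k or *g — the one source consistent with every daughter is *g.
Continuing position by position gives *begikit; check it forward:
Yotoren: *begikit
  begikit → vegikit   [unconditioned shift]
  vegikit → veyikit   [unconditioned shift]
  giving Yotoren veyikit.
Pakai: *begikit
  begikit (rule 1 does not apply)
  begikit (rule 2 does not apply)
  begikit → begikis   [unconditioned shift]
  begikis → begigis   [intervocalic voicing]
  giving Pakai begigis.
Only *begikit yields all of Yotoren veyikit, Pakai begigis.

*begikit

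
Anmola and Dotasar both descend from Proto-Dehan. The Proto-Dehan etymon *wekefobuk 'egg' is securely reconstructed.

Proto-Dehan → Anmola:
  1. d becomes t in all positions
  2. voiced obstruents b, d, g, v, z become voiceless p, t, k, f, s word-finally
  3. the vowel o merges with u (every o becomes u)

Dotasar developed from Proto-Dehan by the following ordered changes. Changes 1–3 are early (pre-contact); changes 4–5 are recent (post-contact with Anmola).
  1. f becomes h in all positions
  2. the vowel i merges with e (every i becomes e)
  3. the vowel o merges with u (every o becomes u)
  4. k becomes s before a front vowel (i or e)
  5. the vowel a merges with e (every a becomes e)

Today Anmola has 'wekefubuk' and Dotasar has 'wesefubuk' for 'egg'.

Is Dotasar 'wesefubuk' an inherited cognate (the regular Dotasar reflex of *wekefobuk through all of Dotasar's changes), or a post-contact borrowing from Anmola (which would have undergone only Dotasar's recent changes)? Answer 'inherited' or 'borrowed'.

borrowed

If inherited, *wekefobuk would pass through all of Dotasar's changes:
Dotasar: start from *wekefobuk.
  rule 1 (unconditioned shift): wekefobuk → wekehobuk
  rule 2: no change — wekehobuk
  rule 3 (vowel merger): wekehobuk → wekehubuk
  rule 4 (palatalisation): wekehubuk → wesehubuk
  rule 5: no change — wesehubuk
  ⇒ Dotasar wesehubuk
If borrowed from Anmola 'wekefubuk' after the early changes, it would undergo only the recent ones:
  rule 4 (palatalisation): wekefubuk → wesefubuk
  rule 5 (vowel merger): no change (wesefubuk)
  ⇒ as a loan: wesefubuk
Dotasar 'wesefubuk' matches the loan outcome 'wesefubuk', not the inherited 'wesehubuk' — it skipped the early Dotasar changes, so it was borrowed from Anmola.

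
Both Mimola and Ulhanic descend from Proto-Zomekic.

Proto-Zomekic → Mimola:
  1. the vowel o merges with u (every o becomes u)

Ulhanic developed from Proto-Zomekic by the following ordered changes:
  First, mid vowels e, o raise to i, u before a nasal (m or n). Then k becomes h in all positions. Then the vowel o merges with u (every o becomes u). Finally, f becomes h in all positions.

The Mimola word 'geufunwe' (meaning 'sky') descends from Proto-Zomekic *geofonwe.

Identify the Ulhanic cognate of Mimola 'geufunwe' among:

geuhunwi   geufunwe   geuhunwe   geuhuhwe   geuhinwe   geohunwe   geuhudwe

Ulhanic: start from *geofonwe.
  rule 1 (pre-nasal raising): geofonwe → geofunwe
  rule 2: no change — geofunwe
  rule 3 (vowel merger): geofunwe → geufunwe
  rule 4 (unconditioned shift): geufunwe → geuhunwe
  ⇒ Ulhanic geuhunwe

geuhunwe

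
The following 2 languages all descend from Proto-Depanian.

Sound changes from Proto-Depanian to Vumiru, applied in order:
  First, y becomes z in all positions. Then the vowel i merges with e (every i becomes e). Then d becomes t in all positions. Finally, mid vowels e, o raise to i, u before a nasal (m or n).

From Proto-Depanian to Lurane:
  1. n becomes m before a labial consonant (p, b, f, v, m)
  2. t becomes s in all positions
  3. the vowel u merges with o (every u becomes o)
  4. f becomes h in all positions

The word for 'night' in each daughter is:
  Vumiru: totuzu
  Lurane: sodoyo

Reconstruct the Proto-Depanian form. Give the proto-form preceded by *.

Position 5: Vumiru has z, Lurane has y. Lurane preserves y here (none of its changes turn any other segment into y), so the proto-segment is *y.
Position 4: Vumiru has u, Lurane has o. Taking the neighbouring segments as reconstructed: Vumiru u can only go back to *u; Lurane o could go back to *o or *u — the one source consistent with every daughter is *u.
Position 3: Vumiru has t, Lurane has d. Lurane preserves d here (none of its changes turn any other segment into d), so the proto-segment is *d.
Verify the candidate proto-form against each daughter:
Vumiru: start from *toduyu.
  rule 1 (unconditioned shift): toduyu → toduzu
  rule 2: no change — toduzu
  rule 3 (unconditioned shift): toduzu → totuzu
  rule 4: no change — totuzu
  ⇒ Vumiru totuzu
Lurane: start from *toduyu.
  rule 1: no change — toduyu
  rule 2 (unconditioned shift): toduyu → soduyu
  rule 3 (vowel merger): soduyu → sodoyo
  rule 4: no change — sodoyo
  ⇒ Lurane sodoyo
*toduyu is the unique common source.

*toduyu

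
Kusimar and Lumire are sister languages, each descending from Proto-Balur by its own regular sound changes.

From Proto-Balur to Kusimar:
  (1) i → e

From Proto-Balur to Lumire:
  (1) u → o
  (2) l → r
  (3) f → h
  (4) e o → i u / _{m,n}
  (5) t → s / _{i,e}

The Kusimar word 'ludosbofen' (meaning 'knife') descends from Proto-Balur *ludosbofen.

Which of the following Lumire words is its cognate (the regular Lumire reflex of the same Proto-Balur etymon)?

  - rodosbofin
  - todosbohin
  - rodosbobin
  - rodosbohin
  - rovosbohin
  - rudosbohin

rodosbohin

Lumire: *ludosbofen > lodosbofen > rodosbofen > rodosbohen > rodosbohin  (by vowel merger, unconditioned shift, unconditioned shift, pre-nasal raising)
The other candidates each miss or misapply at least one Lumire change.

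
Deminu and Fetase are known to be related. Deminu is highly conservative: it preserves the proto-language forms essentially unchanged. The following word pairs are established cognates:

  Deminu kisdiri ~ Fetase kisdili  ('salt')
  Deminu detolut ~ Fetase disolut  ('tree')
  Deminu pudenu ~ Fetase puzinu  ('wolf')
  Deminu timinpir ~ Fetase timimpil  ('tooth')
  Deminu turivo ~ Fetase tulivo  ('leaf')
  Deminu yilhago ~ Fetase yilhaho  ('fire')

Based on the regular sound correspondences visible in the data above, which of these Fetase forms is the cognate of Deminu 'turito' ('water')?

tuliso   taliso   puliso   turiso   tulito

tuliso

kisdiri ~ kisdili, turivo ~ tulivo — Deminu r corresponds to Fetase l between vowels (before a front vowel).
detolut ~ disolut — Deminu t corresponds to Fetase s between vowels (before a back vowel).
Applying these to Deminu 'turito':
  turito → tulito   (r→l between vowels (before a front vowel))
  tulito → tuliso   (t→s between vowels (before a back vowel))
So the Fetase cognate is 'tuliso'.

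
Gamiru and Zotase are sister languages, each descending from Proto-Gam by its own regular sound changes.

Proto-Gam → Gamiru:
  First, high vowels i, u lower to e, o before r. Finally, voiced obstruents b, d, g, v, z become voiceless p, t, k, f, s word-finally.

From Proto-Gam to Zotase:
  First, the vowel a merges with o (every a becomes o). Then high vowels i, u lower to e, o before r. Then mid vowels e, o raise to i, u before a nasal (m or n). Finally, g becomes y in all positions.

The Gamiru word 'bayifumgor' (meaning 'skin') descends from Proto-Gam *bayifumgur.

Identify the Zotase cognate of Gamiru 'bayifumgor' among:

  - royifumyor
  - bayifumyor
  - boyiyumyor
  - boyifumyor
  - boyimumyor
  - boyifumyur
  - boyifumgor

Zotase: *bayifumgur
  bayifumgur → boyifumgur   [vowel merger]
  boyifumgur → boyifumgor   [pre-rhotic lowering]
  boyifumgor (rule 3 does not apply)
  boyifumgor → boyifumyor   [unconditioned shift]
  giving Zotase boyifumyor.
Only 'boyifumyor' matches the regular Zotase development of *bayifumgur.

boyifumyor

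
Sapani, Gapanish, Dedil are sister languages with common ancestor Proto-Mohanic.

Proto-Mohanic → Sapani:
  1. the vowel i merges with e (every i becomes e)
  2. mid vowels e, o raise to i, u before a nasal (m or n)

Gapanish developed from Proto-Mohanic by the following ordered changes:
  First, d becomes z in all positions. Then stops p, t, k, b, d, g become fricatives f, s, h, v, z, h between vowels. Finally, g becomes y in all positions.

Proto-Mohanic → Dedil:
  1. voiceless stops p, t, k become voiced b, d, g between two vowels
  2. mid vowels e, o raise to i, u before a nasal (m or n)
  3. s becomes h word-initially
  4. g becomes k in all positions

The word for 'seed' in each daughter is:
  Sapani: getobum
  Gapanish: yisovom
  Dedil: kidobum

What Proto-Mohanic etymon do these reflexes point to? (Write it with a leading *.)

Position 3: Sapani has t, Gapanish has s, Dedil has d. Sapani preserves t here (none of its changes turn any other segment into t), so the proto-segment is *t.
Position 6: Sapani has u, Gapanish has o, Dedil has u. Gapanish preserves o here (none of its changes turn any other segment into o), so the proto-segment is *o.
Position 1: Sapani has g, Gapanish has y, Dedil has k. Sapani preserves g here (none of its changes turn any other segment into g), so the proto-segment is *g.
Continuing position by position gives *gitobom; check it forward:
Sapani: *gitobom > getobom > getobum  (by vowel merger, pre-nasal raising)
Gapanish: *gitobom
  gitobom (rule 1 does not apply)
  gitobom → gisovom   [intervocalic lenition]
  gisovom → yisovom   [unconditioned shift]
  giving Gapanish yisovom.
Dedil: *gitobom > gidobom > gidobum > kidobum  (by intervocalic voicing, pre-nasal raising, unconditioned shift)
Only *gitobom yields all of Sapani getobum, Gapanish yisovom, Dedil kidobum.

*gitobom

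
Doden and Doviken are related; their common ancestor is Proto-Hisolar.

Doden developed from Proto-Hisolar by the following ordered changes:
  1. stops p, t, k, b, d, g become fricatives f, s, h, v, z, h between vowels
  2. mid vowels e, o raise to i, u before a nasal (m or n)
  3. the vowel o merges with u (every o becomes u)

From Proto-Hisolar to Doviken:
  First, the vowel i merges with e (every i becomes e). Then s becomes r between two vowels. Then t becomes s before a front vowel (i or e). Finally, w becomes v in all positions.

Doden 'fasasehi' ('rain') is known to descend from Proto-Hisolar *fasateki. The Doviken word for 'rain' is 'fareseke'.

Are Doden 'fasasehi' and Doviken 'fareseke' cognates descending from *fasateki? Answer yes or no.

Derive the expected Doviken reflex of *fasateki:
Doviken: start from *fasateki.
  rule 1 (vowel merger): fasateki → fasateke
  rule 2 (rhotacism): fasateke → farateke
  rule 3 (palatalisation): farateke → faraseke
  rule 4: no change — faraseke
  ⇒ Doviken faraseke
The regular Doviken reflex would be 'faraseke', but the attested form is 'fareseke'. The correspondence is irregular, so they are not cognates (the Doviken form has a different source).

no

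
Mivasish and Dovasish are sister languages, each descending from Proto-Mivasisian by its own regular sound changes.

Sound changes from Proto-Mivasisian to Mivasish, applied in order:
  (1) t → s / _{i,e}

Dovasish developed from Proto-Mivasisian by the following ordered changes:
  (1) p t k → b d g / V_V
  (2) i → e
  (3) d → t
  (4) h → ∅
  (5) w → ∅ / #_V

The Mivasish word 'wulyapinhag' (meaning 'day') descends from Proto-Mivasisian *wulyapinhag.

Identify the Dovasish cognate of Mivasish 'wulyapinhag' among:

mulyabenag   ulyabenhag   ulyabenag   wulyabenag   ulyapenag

Dovasish: *wulyapinhag
  wulyapinhag → wulyabinhag   [intervocalic voicing]
  wulyabinhag → wulyabenhag   [vowel merger]
  wulyabenhag (rule 3 does not apply)
  wulyabenhag → wulyabenag   [h-loss]
  wulyabenag → ulyabenag   [glide loss]
  giving Dovasish ulyabenag.
The other candidates each miss or misapply at least one Dovasish change.

ulyabenag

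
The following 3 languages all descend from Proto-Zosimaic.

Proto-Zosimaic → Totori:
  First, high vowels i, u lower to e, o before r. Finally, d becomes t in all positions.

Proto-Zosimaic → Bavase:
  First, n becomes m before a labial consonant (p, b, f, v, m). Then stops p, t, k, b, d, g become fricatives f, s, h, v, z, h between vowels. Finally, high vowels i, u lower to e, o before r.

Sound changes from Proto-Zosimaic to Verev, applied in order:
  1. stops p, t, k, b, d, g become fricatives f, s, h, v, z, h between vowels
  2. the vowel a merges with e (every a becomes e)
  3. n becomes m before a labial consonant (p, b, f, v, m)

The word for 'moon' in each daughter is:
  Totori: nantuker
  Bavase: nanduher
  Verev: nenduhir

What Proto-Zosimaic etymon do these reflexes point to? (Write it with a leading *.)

Position 7: Totori has e, Bavase has e, Verev has i. Verev preserves i here (none of its changes turn any other segment into i), so the proto-segment is *i.
Position 6: Totori has k, Bavase has h, Verev has h. Totori preserves k here (none of its changes turn any other segment into k), so the proto-segment is *k.
Verify the candidate proto-form against each daughter:
Totori: *nandukir
  nandukir → nanduker   [pre-rhotic lowering]
  nanduker → nantuker   [unconditioned shift]
  giving Totori nantuker.
Bavase: *nandukir > nanduhir > nanduher  (by intervocalic lenition, pre-rhotic lowering)
Verev: start from *nandukir.
  rule 1 (intervocalic lenition): nandukir → nanduhir
  rule 2 (vowel merger): nanduhir → nenduhir
  rule 3: no change — nenduhir
  ⇒ Verev nenduhir
No other proto-form is consistent with every reflex, so the reconstruction is *nandukir.

*nandukir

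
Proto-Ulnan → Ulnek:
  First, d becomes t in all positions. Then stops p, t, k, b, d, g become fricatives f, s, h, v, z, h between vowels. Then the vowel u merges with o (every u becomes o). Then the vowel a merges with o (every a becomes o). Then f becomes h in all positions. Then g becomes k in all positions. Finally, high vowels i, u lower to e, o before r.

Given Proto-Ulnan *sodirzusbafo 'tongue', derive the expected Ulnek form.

Ulnek: *sodirzusbafo > sotirzusbafo > sosirzusbafo > sosirzosbafo > sosirzosbofo > sosirzosboho > soserzosboho  (by unconditioned shift, intervocalic lenition, vowel merger, vowel merger, unconditioned shift, pre-rhotic lowering)

soserzosboho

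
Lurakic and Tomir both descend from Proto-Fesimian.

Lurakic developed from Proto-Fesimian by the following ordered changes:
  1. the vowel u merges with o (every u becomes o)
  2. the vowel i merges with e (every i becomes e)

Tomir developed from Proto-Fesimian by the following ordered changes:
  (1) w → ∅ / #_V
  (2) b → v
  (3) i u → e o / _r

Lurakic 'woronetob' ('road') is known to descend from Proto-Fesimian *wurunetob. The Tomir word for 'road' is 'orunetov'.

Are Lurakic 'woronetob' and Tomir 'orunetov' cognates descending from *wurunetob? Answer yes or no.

Derive the expected Tomir reflex of *wurunetob:
Tomir: *wurunetob > urunetob > urunetov > orunetov  (by glide loss, unconditioned shift, pre-rhotic lowering)
Tomir 'orunetov' matches the regular reflex exactly, so the pair is cognate.

yes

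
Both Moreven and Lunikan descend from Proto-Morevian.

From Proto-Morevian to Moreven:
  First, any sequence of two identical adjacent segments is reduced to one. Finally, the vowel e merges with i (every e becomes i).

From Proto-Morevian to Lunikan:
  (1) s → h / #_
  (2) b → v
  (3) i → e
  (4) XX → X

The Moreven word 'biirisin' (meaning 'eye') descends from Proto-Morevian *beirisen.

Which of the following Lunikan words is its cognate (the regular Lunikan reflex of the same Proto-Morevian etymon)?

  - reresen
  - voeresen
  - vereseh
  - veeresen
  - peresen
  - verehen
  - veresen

veresen

Lunikan: *beirisen > veirisen > veeresen > veresen  (by unconditioned shift, vowel merger, degemination)
Among the options, 'veresen' alone shows every Lunikan change applied in order.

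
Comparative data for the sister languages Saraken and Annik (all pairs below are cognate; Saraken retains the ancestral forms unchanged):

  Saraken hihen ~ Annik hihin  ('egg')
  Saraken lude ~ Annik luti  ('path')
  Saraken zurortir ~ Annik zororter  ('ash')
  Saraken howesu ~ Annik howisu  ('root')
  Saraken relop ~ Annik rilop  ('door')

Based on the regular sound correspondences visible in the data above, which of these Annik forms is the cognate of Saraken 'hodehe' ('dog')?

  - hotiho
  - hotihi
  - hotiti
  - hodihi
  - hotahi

lude ~ luti — Saraken d corresponds to Annik t between vowels (before a front vowel).
howesu ~ howisu, relop ~ rilop — Saraken e corresponds to Annik i after a consonant, before a consonant other than r, m, n, p, b, f, v.
lude ~ luti — Saraken e corresponds to Annik i word-finally.
Applying these to Saraken 'hodehe':
  hodehe → hotehe   (d→t between vowels (before a front vowel))
  hotehe → hotihe   (e→i after a consonant, before a consonant other than r, m, n, p, b, f, v)
  hotihe → hotihi   (e→i word-finally)
So the Annik cognate is 'hotihi'.

hotihi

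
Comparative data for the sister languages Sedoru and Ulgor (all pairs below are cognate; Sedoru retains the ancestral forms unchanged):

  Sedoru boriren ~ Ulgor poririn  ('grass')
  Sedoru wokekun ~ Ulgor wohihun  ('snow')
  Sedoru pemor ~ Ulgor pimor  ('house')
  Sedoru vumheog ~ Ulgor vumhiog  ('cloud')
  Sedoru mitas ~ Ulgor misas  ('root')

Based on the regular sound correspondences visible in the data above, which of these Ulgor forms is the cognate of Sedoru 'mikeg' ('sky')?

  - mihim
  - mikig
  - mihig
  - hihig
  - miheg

wokekun ~ wohihun — Sedoru k corresponds to Ulgor h between vowels (before a front vowel).
wokekun ~ wohihun — Sedoru e corresponds to Ulgor i after a consonant, before a consonant other than r, m, n, p, b, f, v.
Applying these to Sedoru 'mikeg':
  mikeg → miheg   (k→h between vowels (before a front vowel))
  miheg → mihig   (e→i after a consonant, before a consonant other than r, m, n, p, b, f, v)
So the Ulgor cognate is 'mihig'.

mihig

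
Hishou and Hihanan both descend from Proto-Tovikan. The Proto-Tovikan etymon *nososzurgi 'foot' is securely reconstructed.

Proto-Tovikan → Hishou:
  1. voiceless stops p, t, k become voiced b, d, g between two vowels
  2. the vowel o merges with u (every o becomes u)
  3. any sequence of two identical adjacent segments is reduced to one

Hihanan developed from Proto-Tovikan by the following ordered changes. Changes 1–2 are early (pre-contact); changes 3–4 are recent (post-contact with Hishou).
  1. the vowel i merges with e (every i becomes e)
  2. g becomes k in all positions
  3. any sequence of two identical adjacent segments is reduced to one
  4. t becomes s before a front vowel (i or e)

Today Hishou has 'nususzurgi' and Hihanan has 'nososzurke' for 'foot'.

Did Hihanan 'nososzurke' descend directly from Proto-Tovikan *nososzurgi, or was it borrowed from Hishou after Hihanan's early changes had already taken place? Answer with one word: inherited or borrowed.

If inherited, *nososzurgi would pass through all of Hihanan's changes:
Hihanan: *nososzurgi
  nososzurgi → nososzurge   [vowel merger]
  nososzurge → nososzurke   [unconditioned shift]
  nososzurke (rule 3 does not apply)
  nososzurke (rule 4 does not apply)
  giving Hihanan nososzurke.
If borrowed from Hishou 'nususzurgi' after the early changes, it would undergo only the recent ones:
  rule 3 (degemination): no change (nususzurgi)
  rule 4 (palatalisation): no change (nususzurgi)
  ⇒ as a loan: nususzurgi
Hihanan 'nososzurke' matches the inherited outcome exactly, so it is an inherited cognate, not a loan.

inherited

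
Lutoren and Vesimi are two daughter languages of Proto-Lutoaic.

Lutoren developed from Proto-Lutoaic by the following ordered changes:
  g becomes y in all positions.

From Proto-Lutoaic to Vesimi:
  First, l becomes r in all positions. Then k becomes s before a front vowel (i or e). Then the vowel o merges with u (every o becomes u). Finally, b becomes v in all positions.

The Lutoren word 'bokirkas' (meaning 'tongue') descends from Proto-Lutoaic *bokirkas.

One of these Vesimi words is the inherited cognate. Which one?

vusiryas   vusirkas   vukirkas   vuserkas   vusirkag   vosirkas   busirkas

Vesimi: *bokirkas
  bokirkas (rule 1 does not apply)
  bokirkas → bosirkas   [palatalisation]
  bosirkas → busirkas   [vowel merger]
  busirkas → vusirkas   [unconditioned shift]
  giving Vesimi vusirkas.
The other candidates each miss or misapply at least one Vesimi change.

vusirkas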